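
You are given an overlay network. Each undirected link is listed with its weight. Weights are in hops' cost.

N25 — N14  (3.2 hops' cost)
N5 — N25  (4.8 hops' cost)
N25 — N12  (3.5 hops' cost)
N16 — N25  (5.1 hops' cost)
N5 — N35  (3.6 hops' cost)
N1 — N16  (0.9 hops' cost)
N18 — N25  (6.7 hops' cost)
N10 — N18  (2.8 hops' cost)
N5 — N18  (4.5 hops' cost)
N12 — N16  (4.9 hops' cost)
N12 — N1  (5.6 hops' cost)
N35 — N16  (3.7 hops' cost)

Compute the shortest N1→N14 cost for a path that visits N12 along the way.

Shortest N1→N12: N1 → N12 = 5.6
Best N12 to N14: N12 → N25 → N14 costing 6.7
Total via N12: 5.6 + 6.7 = 12.3 hops' cost.

12.3 hops' cost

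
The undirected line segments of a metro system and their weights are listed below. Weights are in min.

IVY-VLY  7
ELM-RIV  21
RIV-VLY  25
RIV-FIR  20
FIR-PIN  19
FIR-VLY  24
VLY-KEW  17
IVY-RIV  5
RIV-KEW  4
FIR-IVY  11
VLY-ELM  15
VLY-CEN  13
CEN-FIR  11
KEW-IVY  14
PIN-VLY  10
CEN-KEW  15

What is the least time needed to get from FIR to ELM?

Enumerating some paths:
FIR - IVY - VLY - ELM: 11+7+15 = 33
FIR - IVY - RIV - ELM: 11+5+21 = 37
The minimum is 33 min via FIR - IVY - VLY - ELM.

33 min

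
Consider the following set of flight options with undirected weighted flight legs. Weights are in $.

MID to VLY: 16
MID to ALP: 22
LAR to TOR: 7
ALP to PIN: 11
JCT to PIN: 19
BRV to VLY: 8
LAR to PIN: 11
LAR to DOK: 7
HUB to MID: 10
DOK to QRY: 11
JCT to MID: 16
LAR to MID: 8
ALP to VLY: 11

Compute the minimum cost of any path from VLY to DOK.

$31

Enumerating some paths:
VLY - ALP - PIN - LAR - DOK: 11+11+11+7 = 40
VLY - ALP - MID - LAR - DOK: 11+22+8+7 = 48
VLY - MID - LAR - DOK: 16+8+7 = 31
The minimum is $31 via VLY - MID - LAR - DOK.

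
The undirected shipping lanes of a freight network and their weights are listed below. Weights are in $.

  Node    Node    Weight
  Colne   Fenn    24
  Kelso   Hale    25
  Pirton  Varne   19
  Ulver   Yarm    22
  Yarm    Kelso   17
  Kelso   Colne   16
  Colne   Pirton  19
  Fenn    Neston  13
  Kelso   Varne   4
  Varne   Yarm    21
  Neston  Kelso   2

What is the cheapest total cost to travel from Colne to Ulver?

$55

Shortest distances from Colne:
Colne: 0
Kelso: 16  (via Colne)
Neston: 18  (via Kelso)
Pirton: 19  (via Colne)
Varne: 20  (via Kelso)
Fenn: 24  (via Colne)
Yarm: 33  (via Kelso)
Hale: 41  (via Kelso)
Ulver: 55  (via Yarm)
Shortest route: Colne–Kelso–Yarm–Ulver = $55.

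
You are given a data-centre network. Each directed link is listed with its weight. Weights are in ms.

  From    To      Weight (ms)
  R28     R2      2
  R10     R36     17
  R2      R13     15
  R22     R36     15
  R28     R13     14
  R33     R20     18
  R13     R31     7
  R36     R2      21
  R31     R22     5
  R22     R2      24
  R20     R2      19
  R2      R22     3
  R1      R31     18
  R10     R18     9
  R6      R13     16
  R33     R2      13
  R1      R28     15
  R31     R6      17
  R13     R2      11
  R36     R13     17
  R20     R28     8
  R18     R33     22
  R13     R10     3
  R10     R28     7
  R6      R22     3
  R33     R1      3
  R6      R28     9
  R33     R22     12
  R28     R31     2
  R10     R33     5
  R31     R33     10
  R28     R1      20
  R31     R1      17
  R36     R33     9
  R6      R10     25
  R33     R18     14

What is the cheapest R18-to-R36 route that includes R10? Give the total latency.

Best R18 to R10: R18 → R33 → R2 → R13 → R10 costing 53
Shortest R10→R36: R10 → R36 = 17
Total via R10: 53 + 17 = 70 ms.

70 ms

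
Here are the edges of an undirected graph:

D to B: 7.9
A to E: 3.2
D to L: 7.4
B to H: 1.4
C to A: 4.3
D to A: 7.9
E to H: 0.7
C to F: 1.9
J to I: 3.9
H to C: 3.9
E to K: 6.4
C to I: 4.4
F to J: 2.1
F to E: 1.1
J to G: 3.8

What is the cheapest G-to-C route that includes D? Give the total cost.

Shortest G→D: G–J–F–E–H–B–D = 17
Shortest D→C: D–A–C = 12.2
Total via D: 17 + 12.2 = 29.2.

29.2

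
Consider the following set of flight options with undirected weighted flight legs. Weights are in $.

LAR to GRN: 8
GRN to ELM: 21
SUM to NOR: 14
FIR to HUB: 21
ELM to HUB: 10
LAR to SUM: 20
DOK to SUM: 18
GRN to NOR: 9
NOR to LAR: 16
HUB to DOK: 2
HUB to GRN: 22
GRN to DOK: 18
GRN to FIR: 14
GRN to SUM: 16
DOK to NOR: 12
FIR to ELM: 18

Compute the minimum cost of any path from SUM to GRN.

$16

Compare a few routes:
SUM–GRN: 16 = 16
SUM–NOR–GRN: 14+9 = 23
Cheapest is SUM–GRN at $16.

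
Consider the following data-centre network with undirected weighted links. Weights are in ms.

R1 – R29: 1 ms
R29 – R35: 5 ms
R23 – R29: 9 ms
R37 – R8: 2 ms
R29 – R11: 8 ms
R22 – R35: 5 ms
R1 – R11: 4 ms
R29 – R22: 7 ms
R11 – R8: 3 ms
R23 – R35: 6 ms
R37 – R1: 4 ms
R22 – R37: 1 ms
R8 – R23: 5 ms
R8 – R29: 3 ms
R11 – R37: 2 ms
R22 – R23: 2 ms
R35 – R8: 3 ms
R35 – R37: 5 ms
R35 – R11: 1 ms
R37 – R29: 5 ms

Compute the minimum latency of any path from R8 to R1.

4 ms

Candidate routes:
R8–R29–R1: 3+1 = 4
R8–R37–R1: 2+4 = 6
The minimum is 4 ms via R8–R29–R1.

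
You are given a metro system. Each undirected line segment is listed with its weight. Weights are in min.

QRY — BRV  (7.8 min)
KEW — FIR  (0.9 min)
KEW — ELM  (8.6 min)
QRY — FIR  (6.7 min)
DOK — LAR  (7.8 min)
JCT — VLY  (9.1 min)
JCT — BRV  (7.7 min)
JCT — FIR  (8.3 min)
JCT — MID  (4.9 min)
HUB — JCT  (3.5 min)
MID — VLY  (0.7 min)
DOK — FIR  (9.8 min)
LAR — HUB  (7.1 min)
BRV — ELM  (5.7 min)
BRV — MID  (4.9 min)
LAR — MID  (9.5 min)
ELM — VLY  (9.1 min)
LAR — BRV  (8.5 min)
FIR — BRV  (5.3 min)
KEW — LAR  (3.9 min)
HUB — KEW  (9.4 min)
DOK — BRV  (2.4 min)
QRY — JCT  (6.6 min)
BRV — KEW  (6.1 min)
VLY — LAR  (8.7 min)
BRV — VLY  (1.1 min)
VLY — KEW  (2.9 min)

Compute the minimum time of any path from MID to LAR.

7.5 min

Compare a few routes:
MID → VLY → KEW → LAR: 0.7+2.9+3.9 = 7.5
MID → VLY → LAR: 0.7+8.7 = 9.4
The minimum is 7.5 min via MID → VLY → KEW → LAR.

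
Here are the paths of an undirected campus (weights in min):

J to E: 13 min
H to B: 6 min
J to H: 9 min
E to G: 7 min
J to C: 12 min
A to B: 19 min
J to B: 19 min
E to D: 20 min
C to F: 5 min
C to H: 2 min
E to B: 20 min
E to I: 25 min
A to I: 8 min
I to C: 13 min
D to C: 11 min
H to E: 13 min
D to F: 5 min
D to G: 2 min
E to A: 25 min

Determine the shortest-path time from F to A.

Running Dijkstra from F:
F: 0
C: 5  (via F)
D: 5  (via F)
G: 7  (via D)
H: 7  (via C)
B: 13  (via H)
E: 14  (via G)
J: 16  (via H)
I: 18  (via C)
A: 26  (via I)
Shortest route: F → C → I → A = 26 min.

26 min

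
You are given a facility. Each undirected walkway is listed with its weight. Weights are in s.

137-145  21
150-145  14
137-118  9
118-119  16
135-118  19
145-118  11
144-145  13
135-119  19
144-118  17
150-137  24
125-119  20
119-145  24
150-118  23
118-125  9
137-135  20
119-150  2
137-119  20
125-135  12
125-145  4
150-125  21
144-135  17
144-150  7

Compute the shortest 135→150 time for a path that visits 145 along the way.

30 s

Best 135 to 145: 135 → 125 → 145 costing 16
Best 145 to 150: 145 → 150 costing 14
Total via 145: 16 + 14 = 30 s.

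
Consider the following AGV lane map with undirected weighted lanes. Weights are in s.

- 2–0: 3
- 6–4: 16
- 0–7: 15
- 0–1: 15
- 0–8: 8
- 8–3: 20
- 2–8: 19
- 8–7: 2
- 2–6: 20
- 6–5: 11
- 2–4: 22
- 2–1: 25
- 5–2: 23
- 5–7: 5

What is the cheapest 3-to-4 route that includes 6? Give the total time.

54 s

Best 3 to 6: 3–8–7–5–6 costing 38
Shortest 6→4: 6–4 = 16
Total via 6: 38 + 16 = 54 s.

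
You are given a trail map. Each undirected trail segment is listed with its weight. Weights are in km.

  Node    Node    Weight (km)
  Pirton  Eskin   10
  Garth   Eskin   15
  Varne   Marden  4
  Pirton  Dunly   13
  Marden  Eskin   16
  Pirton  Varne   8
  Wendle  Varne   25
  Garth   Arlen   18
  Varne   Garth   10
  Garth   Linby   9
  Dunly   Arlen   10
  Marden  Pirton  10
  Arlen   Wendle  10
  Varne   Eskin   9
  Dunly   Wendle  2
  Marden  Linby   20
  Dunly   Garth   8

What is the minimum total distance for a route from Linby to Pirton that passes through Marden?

30 km

Best Linby to Marden: Linby–Marden costing 20
Shortest Marden→Pirton: Marden–Pirton = 10
Total via Marden: 20 + 10 = 30 km.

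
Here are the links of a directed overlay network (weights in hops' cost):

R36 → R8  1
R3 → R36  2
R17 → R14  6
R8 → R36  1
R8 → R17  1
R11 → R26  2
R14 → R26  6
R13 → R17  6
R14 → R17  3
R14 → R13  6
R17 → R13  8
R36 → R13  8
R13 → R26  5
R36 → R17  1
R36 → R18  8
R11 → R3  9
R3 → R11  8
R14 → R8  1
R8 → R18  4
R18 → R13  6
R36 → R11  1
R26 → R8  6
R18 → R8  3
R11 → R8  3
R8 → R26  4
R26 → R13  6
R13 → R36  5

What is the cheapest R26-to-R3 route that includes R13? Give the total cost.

Shortest R26→R13: R26–R13 = 6
Shortest R13→R3: R13–R36–R11–R3 = 15
Total via R13: 6 + 15 = 21 hops' cost.

21 hops' cost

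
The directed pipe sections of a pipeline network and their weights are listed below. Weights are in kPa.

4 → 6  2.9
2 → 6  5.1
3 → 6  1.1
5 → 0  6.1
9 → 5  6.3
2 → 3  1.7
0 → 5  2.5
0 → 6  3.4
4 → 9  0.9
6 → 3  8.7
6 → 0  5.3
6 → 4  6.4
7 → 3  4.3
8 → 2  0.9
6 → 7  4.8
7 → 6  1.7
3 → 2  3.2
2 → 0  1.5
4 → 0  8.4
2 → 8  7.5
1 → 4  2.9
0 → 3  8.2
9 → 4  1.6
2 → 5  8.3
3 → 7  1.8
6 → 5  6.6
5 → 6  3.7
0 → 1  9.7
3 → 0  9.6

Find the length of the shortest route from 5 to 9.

11 kPa

Candidate routes:
5 → 0 → 6 → 4 → 9: 6.1+3.4+6.4+0.9 = 16.8
5 → 6 → 4 → 9: 3.7+6.4+0.9 = 11
5 → 0 → 1 → 4 → 9: 6.1+9.7+2.9+0.9 = 19.6
The minimum is 11 kPa via 5 → 6 → 4 → 9.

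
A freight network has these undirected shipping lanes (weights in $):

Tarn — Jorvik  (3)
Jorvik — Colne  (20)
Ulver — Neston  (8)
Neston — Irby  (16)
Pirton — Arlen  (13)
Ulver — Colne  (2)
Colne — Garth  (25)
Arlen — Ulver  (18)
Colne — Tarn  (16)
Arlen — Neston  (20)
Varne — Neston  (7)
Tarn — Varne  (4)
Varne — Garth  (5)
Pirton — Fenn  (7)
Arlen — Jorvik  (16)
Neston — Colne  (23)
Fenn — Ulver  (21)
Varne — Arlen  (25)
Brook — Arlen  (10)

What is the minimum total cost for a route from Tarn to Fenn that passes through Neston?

$40

Shortest Tarn→Neston: Tarn → Varne → Neston = 11
Best Neston to Fenn: Neston → Ulver → Fenn costing 29
Total via Neston: 11 + 29 = $40.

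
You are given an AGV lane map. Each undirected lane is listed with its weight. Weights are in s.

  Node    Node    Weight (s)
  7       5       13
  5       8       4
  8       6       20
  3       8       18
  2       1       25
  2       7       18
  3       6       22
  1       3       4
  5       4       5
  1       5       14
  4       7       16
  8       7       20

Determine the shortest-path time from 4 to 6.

29 s

Compare a few routes:
4 → 5 → 8 → 3 → 6: 5+4+18+22 = 49
4 → 5 → 8 → 6: 5+4+20 = 29
4 → 5 → 1 → 3 → 6: 5+14+4+22 = 45
The minimum is 29 s via 4 → 5 → 8 → 6.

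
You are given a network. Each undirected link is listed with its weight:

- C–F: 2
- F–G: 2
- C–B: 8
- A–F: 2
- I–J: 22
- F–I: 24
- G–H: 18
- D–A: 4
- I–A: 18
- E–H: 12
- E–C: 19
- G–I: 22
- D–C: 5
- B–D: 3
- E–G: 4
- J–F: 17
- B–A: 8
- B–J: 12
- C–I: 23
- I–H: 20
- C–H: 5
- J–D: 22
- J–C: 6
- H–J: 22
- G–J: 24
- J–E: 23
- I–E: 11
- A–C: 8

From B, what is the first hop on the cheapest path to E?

Candidate routes:
B–A–F–G–E: 8+2+2+4 = 16
B–D–A–F–G–E: 3+4+2+2+4 = 15
B–C–F–G–E: 8+2+2+4 = 16
B–D–C–F–G–E: 3+5+2+2+4 = 16
Cheapest is B–D–A–F–G–E at 15.
So from B the first move is to D.

D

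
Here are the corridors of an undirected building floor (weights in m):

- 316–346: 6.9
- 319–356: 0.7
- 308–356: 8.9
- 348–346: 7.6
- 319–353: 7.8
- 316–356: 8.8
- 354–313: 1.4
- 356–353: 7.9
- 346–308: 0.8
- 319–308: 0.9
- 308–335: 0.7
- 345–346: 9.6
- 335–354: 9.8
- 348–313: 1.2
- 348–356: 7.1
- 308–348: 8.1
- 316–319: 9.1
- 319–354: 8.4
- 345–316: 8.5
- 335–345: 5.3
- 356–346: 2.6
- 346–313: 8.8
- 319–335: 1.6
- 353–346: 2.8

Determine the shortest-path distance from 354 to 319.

Enumerating some paths:
354 - 335 - 308 - 319: 9.8+0.7+0.9 = 11.4
354 - 319: 8.4 = 8.4
354 - 313 - 348 - 356 - 319: 1.4+1.2+7.1+0.7 = 10.4
The minimum is 8.4 m via 354 - 319.

8.4 m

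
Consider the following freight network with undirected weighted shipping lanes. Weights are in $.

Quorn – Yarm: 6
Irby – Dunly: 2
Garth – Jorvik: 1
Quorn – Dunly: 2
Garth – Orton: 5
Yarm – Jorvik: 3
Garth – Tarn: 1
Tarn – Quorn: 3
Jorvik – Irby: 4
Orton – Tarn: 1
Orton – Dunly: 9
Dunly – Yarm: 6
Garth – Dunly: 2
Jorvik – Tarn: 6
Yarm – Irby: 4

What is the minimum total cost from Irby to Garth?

$4

Enumerating some paths:
Irby - Jorvik - Garth: 4+1 = 5
Irby - Dunly - Garth: 2+2 = 4
The minimum is $4 via Irby - Dunly - Garth.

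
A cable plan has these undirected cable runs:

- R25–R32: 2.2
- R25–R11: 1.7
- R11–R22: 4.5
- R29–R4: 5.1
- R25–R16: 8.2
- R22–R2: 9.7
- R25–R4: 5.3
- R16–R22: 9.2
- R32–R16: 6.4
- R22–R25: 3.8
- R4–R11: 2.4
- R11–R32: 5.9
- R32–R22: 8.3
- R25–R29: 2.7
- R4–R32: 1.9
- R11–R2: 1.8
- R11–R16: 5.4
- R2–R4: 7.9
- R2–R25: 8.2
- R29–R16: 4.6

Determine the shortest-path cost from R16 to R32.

6.4

Enumerating some paths:
R16 → R29 → R25 → R32: 4.6+2.7+2.2 = 9.5
R16 → R11 → R25 → R32: 5.4+1.7+2.2 = 9.3
R16 → R32: 6.4 = 6.4
Cheapest is R16 → R32 at 6.4.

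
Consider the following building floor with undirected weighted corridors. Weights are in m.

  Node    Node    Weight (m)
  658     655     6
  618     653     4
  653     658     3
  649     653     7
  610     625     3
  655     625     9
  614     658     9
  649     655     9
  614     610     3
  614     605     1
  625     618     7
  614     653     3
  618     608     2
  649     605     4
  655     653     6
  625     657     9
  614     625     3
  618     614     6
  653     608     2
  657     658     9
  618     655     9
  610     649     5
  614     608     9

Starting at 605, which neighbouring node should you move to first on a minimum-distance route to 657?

614

Candidate routes:
605 - 614 - 653 - 658 - 657: 1+3+3+9 = 16
605 - 614 - 625 - 657: 1+3+9 = 13
The minimum is 13 m via 605 - 614 - 625 - 657.
So from 605 the first move is to 614.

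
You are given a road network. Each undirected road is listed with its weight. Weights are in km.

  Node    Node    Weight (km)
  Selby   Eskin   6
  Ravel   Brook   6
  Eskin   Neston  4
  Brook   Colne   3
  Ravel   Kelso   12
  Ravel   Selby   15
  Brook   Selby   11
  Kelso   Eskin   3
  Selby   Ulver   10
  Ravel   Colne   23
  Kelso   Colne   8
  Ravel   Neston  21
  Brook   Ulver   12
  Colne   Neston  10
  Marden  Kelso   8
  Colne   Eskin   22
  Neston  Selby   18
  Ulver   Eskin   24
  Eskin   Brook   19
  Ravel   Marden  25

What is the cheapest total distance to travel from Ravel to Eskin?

15 km

Settle nodes by increasing distance from Ravel:
Ravel: 0
Brook: 6  (via Ravel)
Colne: 9  (via Brook)
Kelso: 12  (via Ravel)
Eskin: 15  (via Kelso)
Shortest route: Ravel–Kelso–Eskin = 15 km.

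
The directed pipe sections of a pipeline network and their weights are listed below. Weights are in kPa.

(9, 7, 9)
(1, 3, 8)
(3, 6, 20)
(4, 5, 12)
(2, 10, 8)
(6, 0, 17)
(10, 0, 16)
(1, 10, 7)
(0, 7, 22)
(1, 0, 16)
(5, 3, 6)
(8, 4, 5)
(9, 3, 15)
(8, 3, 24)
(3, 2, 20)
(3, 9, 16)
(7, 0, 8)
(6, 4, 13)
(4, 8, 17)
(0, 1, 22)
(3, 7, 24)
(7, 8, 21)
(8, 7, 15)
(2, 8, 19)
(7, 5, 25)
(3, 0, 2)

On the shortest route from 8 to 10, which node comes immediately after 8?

Candidate routes:
8–4–5–3–2–10: 5+12+6+20+8 = 51
8–7–0–1–10: 15+8+22+7 = 52
8–3–2–10: 24+20+8 = 52
The minimum is 51 kPa via 8–4–5–3–2–10.
So from 8 the first move is to 4.

4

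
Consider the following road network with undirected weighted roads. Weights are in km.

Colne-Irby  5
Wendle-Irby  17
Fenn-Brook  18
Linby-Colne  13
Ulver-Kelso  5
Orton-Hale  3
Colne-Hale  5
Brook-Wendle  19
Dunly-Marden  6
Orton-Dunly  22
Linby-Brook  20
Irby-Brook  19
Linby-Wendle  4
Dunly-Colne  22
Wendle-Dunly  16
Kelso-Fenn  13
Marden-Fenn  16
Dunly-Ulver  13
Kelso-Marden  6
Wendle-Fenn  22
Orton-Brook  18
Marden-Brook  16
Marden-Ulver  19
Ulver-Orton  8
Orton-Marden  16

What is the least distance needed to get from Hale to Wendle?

22 km

Enumerating some paths:
Hale–Colne–Irby–Wendle: 5+5+17 = 27
Hale–Colne–Linby–Wendle: 5+13+4 = 22
Cheapest is Hale–Colne–Linby–Wendle at 22 km.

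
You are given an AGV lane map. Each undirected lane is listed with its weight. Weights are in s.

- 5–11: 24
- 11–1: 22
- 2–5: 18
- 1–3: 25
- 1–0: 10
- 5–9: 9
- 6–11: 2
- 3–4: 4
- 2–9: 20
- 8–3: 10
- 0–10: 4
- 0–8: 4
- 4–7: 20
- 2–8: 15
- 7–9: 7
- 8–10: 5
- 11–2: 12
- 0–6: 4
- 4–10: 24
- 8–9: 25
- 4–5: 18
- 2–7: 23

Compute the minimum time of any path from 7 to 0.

Enumerating some paths:
7 - 4 - 3 - 8 - 0: 20+4+10+4 = 38
7 - 2 - 11 - 6 - 0: 23+12+2+4 = 41
7 - 9 - 8 - 0: 7+25+4 = 36
7 - 9 - 8 - 10 - 0: 7+25+5+4 = 41
The minimum is 36 s via 7 - 9 - 8 - 0.

36 s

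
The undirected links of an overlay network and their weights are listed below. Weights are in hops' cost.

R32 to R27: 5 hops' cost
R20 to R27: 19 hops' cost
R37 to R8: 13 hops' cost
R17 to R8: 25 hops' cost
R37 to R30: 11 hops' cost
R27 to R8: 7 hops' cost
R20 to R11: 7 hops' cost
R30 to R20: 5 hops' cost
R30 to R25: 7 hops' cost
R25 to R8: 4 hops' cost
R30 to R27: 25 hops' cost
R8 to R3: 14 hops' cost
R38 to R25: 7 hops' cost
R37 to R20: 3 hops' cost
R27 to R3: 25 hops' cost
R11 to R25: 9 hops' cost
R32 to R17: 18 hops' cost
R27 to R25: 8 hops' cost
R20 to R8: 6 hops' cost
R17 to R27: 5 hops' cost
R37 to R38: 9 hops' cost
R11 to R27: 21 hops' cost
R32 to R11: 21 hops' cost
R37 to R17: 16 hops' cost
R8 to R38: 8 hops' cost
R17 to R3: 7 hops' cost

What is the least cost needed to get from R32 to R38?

20 hops' cost

Compare a few routes:
R32 → R27 → R8 → R25 → R38: 5+7+4+7 = 23
R32 → R27 → R8 → R38: 5+7+8 = 20
The minimum is 20 hops' cost via R32 → R27 → R8 → R38.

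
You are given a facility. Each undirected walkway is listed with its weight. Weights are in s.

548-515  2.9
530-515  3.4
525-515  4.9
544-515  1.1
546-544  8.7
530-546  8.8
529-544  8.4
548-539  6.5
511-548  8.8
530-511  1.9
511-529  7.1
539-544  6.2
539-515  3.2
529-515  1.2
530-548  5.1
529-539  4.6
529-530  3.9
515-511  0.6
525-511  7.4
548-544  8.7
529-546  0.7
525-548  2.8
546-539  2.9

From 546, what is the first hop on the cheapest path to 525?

529

Compare a few routes:
546 - 529 - 515 - 548 - 525: 0.7+1.2+2.9+2.8 = 7.6
546 - 529 - 515 - 525: 0.7+1.2+4.9 = 6.8
546 - 529 - 515 - 511 - 525: 0.7+1.2+0.6+7.4 = 9.9
546 - 539 - 515 - 525: 2.9+3.2+4.9 = 11
Cheapest is 546 - 529 - 515 - 525 at 6.8 s.
So from 546 the first move is to 529.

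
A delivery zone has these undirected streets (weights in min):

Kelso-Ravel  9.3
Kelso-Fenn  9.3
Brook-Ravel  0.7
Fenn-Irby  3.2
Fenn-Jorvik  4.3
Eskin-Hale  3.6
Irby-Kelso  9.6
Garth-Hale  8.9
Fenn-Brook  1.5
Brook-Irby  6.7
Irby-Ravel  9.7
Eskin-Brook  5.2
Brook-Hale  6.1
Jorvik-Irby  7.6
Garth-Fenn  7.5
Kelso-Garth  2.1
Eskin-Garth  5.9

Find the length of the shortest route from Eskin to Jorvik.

Compare a few routes:
Eskin–Garth–Fenn–Jorvik: 5.9+7.5+4.3 = 17.7
Eskin–Brook–Fenn–Jorvik: 5.2+1.5+4.3 = 11
Eskin–Brook–Fenn–Irby–Jorvik: 5.2+1.5+3.2+7.6 = 17.5
Eskin–Hale–Brook–Fenn–Jorvik: 3.6+6.1+1.5+4.3 = 15.5
Cheapest is Eskin–Brook–Fenn–Jorvik at 11 min.

11 min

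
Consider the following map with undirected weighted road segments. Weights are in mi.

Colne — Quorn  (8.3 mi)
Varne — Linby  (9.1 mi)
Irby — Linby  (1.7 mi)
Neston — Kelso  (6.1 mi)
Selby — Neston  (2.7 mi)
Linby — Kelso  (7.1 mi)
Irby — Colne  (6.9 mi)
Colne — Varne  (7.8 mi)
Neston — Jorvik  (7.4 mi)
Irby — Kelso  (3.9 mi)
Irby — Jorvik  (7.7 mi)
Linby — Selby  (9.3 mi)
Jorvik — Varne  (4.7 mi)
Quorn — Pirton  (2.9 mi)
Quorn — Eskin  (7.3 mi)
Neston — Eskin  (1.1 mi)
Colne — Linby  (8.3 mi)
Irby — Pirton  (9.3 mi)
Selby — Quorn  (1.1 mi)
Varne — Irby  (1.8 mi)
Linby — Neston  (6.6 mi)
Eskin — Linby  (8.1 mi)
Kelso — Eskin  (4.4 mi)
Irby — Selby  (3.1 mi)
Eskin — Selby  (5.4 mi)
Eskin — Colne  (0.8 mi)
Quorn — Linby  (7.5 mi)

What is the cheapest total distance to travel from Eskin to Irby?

Shortest distances from Eskin:
Eskin: 0
Colne: 0.8  (via Eskin)
Neston: 1.1  (via Eskin)
Selby: 3.8  (via Neston)
Kelso: 4.4  (via Eskin)
Quorn: 4.9  (via Selby)
Irby: 6.9  (via Selby)
Shortest route: Eskin → Neston → Selby → Irby = 6.9 mi.

6.9 mi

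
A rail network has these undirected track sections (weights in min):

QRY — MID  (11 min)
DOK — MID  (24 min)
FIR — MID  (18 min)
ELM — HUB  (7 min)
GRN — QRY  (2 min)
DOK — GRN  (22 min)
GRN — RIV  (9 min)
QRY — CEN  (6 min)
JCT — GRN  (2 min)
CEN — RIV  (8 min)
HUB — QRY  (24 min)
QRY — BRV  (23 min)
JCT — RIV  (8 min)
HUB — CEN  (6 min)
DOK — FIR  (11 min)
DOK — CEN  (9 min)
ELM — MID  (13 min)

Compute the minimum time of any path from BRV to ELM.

42 min

Shortest distances from BRV:
BRV: 0
QRY: 23  (via BRV)
GRN: 25  (via QRY)
JCT: 27  (via GRN)
CEN: 29  (via QRY)
MID: 34  (via QRY)
RIV: 34  (via GRN)
HUB: 35  (via CEN)
DOK: 38  (via CEN)
ELM: 42  (via HUB)
Shortest route: BRV → QRY → CEN → HUB → ELM = 42 min.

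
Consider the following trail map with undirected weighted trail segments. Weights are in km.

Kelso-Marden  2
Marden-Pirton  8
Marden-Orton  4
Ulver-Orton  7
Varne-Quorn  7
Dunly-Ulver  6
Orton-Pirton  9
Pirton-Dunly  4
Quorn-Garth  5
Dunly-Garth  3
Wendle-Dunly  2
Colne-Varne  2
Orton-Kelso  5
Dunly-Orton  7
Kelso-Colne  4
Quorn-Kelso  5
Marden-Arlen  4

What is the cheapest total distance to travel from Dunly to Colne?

16 km

Running Dijkstra from Dunly:
Dunly: 0
Wendle: 2  (via Dunly)
Garth: 3  (via Dunly)
Pirton: 4  (via Dunly)
Ulver: 6  (via Dunly)
Orton: 7  (via Dunly)
Quorn: 8  (via Garth)
Marden: 11  (via Orton)
Kelso: 12  (via Orton)
Arlen: 15  (via Marden)
Varne: 15  (via Quorn)
Colne: 16  (via Kelso)
Shortest route: Dunly–Orton–Kelso–Colne = 16 km.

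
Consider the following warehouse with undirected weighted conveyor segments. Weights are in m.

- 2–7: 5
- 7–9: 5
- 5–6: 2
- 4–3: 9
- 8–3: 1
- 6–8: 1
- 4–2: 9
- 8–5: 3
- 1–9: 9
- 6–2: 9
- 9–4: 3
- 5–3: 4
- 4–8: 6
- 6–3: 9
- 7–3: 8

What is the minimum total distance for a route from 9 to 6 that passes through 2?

19 m

Shortest 9→2: 9 → 7 → 2 = 10
Best 2 to 6: 2 → 6 costing 9
Total via 2: 10 + 9 = 19 m.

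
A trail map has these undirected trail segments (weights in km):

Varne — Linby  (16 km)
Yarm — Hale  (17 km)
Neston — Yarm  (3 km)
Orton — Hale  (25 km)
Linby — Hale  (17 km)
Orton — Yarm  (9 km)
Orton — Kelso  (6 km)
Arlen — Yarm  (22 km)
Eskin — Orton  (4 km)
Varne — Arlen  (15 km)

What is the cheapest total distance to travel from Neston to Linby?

Compare a few routes:
Neston–Yarm–Orton–Hale–Linby: 3+9+25+17 = 54
Neston–Yarm–Hale–Linby: 3+17+17 = 37
The minimum is 37 km via Neston–Yarm–Hale–Linby.

37 km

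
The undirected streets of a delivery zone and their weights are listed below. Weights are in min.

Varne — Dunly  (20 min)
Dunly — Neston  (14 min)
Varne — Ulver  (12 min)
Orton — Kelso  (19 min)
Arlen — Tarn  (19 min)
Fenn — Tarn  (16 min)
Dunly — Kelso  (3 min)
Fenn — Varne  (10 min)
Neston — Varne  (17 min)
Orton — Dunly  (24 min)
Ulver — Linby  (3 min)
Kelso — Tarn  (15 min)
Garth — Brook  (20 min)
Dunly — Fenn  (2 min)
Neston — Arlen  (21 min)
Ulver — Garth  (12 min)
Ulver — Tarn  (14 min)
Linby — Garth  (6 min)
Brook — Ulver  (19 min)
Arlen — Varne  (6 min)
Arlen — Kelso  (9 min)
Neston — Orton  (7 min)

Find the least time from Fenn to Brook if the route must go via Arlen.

Best Fenn to Arlen: Fenn → Dunly → Kelso → Arlen costing 14
Shortest Arlen→Brook: Arlen → Varne → Ulver → Brook = 37
Total via Arlen: 14 + 37 = 51 min.

51 min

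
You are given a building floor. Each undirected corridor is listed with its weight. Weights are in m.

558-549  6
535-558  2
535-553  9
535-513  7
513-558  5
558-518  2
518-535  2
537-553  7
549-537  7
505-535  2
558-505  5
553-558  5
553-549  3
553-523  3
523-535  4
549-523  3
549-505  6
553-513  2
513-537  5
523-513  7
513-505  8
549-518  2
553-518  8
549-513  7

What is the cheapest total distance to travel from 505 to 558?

Compare a few routes:
505 → 535 → 558: 2+2 = 4
505 → 535 → 518 → 558: 2+2+2 = 6
505 → 549 → 518 → 558: 6+2+2 = 10
505 → 558: 5 = 5
Cheapest is 505 → 535 → 558 at 4 m.

4 m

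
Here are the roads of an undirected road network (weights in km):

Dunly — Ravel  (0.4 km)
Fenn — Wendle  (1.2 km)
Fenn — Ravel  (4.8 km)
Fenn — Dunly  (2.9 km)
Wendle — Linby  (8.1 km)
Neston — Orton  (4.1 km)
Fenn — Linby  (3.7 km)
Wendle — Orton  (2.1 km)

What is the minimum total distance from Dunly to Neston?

Compare a few routes:
Dunly → Ravel → Fenn → Wendle → Orton → Neston: 0.4+4.8+1.2+2.1+4.1 = 12.6
Dunly → Ravel → Fenn → Linby → Wendle → Orton → Neston: 0.4+4.8+3.7+8.1+2.1+4.1 = 23.2
Dunly → Fenn → Linby → Wendle → Orton → Neston: 2.9+3.7+8.1+2.1+4.1 = 20.9
Dunly → Fenn → Wendle → Orton → Neston: 2.9+1.2+2.1+4.1 = 10.3
Cheapest is Dunly → Fenn → Wendle → Orton → Neston at 10.3 km.

10.3 km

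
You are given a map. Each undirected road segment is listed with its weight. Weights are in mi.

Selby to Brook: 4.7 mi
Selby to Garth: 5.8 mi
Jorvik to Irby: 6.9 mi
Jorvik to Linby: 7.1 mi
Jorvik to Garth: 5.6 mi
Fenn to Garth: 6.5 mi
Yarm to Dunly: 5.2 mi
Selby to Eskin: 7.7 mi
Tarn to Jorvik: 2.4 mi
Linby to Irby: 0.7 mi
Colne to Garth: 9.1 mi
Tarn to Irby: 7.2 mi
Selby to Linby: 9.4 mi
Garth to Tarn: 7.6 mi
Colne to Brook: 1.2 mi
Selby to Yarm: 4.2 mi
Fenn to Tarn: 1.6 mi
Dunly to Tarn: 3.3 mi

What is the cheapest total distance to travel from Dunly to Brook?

Running Dijkstra from Dunly:
Dunly: 0
Tarn: 3.3  (via Dunly)
Fenn: 4.9  (via Tarn)
Yarm: 5.2  (via Dunly)
Jorvik: 5.7  (via Tarn)
Selby: 9.4  (via Yarm)
Irby: 10.5  (via Tarn)
Garth: 10.9  (via Tarn)
Linby: 11.2  (via Irby)
Brook: 14.1  (via Selby)
Shortest route: Dunly–Yarm–Selby–Brook = 14.1 mi.

14.1 mi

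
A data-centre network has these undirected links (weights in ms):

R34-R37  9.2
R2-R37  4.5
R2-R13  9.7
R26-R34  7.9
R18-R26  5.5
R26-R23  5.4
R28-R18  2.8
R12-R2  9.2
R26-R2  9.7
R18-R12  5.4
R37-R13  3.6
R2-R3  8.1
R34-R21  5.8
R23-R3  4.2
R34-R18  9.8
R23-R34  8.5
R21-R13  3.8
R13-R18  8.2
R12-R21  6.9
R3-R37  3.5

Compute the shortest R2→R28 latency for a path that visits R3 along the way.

Shortest R2→R3: R2–R37–R3 = 8
Shortest R3→R28: R3–R23–R26–R18–R28 = 17.9
Total via R3: 8 + 17.9 = 25.9 ms.

25.9 ms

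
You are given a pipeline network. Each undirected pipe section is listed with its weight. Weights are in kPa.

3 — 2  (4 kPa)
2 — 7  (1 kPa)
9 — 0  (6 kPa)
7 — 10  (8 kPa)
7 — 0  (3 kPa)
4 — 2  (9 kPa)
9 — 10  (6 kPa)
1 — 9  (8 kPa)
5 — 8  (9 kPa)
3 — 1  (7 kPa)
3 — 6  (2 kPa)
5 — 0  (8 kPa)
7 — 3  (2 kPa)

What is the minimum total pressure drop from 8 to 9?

23 kPa

Enumerating some paths:
8 - 5 - 0 - 7 - 3 - 1 - 9: 9+8+3+2+7+8 = 37
8 - 5 - 0 - 9: 9+8+6 = 23
8 - 5 - 0 - 7 - 10 - 9: 9+8+3+8+6 = 34
8 - 5 - 0 - 7 - 2 - 3 - 1 - 9: 9+8+3+1+4+7+8 = 40
The minimum is 23 kPa via 8 - 5 - 0 - 9.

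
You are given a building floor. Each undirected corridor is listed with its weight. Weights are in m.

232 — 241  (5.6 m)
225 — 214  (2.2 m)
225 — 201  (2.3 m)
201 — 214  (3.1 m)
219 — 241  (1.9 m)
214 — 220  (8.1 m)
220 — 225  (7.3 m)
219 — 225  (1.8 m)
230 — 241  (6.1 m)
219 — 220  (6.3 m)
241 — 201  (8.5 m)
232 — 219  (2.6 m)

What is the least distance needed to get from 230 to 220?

Compare a few routes:
230 - 241 - 219 - 225 - 220: 6.1+1.9+1.8+7.3 = 17.1
230 - 241 - 219 - 220: 6.1+1.9+6.3 = 14.3
The minimum is 14.3 m via 230 - 241 - 219 - 220.

14.3 m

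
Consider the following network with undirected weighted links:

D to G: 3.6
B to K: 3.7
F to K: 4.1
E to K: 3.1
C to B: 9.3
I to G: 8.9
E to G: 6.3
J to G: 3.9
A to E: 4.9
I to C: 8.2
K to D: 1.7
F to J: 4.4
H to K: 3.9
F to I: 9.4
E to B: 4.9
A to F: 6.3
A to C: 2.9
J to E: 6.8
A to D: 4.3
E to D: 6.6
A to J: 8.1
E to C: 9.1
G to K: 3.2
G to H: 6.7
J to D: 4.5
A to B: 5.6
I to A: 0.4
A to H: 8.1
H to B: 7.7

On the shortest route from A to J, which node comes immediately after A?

J

Enumerating some paths:
A - D - J: 4.3+4.5 = 8.8
A - J: 8.1 = 8.1
A - F - J: 6.3+4.4 = 10.7
A - E - J: 4.9+6.8 = 11.7
Cheapest is A - J at 8.1.
So from A the first move is to J.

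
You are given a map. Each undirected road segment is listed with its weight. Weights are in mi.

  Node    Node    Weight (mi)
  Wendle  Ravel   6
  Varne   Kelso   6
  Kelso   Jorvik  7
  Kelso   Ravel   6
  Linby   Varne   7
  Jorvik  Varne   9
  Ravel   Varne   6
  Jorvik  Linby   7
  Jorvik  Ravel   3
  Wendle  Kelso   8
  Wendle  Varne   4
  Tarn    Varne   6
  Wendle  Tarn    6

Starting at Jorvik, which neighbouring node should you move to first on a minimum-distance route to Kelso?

Compare a few routes:
Jorvik–Varne–Kelso: 9+6 = 15
Jorvik–Kelso: 7 = 7
Jorvik–Ravel–Varne–Kelso: 3+6+6 = 15
Jorvik–Ravel–Kelso: 3+6 = 9
The minimum is 7 mi via Jorvik–Kelso.
So from Jorvik the first move is to Kelso.

Kelso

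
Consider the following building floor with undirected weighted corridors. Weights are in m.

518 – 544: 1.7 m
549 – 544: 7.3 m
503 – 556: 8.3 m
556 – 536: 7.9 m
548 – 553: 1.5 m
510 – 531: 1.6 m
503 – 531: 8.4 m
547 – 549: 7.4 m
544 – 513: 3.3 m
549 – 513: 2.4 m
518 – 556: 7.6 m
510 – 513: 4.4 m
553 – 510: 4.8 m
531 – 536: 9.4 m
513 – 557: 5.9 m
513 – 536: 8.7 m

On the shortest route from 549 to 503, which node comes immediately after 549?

Compare a few routes:
549–513–510–531–503: 2.4+4.4+1.6+8.4 = 16.8
549–513–544–518–556–503: 2.4+3.3+1.7+7.6+8.3 = 23.3
The minimum is 16.8 m via 549–513–510–531–503.
So from 549 the first move is to 513.

513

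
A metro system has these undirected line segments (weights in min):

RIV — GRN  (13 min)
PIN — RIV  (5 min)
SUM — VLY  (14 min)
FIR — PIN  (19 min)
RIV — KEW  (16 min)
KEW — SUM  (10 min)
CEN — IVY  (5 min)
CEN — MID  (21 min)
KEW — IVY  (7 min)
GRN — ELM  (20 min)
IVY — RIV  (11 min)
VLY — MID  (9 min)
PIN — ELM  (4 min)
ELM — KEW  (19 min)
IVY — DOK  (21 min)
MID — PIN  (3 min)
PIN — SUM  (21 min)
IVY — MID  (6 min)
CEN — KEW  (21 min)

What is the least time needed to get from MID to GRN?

Shortest distances from MID:
MID: 0
PIN: 3  (via MID)
IVY: 6  (via MID)
ELM: 7  (via PIN)
RIV: 8  (via PIN)
VLY: 9  (via MID)
CEN: 11  (via IVY)
KEW: 13  (via IVY)
GRN: 21  (via RIV)
Shortest route: MID → PIN → RIV → GRN = 21 min.

21 min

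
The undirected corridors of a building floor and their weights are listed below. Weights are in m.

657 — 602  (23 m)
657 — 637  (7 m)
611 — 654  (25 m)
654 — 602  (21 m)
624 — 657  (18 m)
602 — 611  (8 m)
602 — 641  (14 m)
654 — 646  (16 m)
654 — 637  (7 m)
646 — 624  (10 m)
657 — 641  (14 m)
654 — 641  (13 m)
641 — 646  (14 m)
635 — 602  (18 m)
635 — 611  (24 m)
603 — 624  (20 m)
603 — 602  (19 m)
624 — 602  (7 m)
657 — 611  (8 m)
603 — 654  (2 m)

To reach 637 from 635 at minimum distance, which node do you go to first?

611

Enumerating some paths:
635 - 602 - 611 - 657 - 637: 18+8+8+7 = 41
635 - 611 - 657 - 637: 24+8+7 = 39
635 - 602 - 603 - 654 - 637: 18+19+2+7 = 46
635 - 602 - 654 - 637: 18+21+7 = 46
The minimum is 39 m via 635 - 611 - 657 - 637.
So from 635 the first move is to 611.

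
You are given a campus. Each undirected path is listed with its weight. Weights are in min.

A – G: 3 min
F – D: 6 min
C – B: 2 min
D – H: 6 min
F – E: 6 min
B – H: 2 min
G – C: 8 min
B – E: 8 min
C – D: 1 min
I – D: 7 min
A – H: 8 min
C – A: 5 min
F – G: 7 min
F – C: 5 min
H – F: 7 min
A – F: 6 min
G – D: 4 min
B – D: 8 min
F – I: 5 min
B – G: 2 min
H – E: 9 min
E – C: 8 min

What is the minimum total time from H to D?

5 min

Candidate routes:
H–D: 6 = 6
H–B–C–D: 2+2+1 = 5
H–B–G–D: 2+2+4 = 8
Cheapest is H–B–C–D at 5 min.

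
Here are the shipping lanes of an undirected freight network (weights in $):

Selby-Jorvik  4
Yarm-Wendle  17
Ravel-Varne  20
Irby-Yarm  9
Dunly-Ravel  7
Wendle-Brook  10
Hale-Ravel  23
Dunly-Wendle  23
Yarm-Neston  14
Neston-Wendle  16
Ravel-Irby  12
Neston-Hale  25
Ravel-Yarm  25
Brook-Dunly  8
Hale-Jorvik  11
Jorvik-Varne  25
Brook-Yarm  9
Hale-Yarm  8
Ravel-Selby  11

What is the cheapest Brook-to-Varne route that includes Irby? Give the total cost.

$50

Best Brook to Irby: Brook–Yarm–Irby costing 18
Shortest Irby→Varne: Irby–Ravel–Varne = 32
Total via Irby: 18 + 32 = $50.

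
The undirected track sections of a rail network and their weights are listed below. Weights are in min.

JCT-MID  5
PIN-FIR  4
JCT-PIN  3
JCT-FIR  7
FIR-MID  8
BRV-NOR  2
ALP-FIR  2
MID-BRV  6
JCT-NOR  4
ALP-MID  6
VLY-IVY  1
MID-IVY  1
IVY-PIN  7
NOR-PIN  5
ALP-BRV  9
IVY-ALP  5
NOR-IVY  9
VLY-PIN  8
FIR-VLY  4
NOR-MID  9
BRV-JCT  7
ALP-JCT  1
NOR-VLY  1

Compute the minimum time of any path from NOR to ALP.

5 min

Shortest distances from NOR:
NOR: 0
VLY: 1  (via NOR)
IVY: 2  (via VLY)
BRV: 2  (via NOR)
MID: 3  (via IVY)
JCT: 4  (via NOR)
ALP: 5  (via JCT)
Shortest route: NOR → JCT → ALP = 5 min.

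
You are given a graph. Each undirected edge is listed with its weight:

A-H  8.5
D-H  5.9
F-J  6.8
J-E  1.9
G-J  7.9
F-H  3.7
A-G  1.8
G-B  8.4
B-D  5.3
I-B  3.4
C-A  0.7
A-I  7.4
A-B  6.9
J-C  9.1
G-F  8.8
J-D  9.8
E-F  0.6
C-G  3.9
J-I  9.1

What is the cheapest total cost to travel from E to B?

14.4

Compare a few routes:
E → F → G → B: 0.6+8.8+8.4 = 17.8
E → J → I → B: 1.9+9.1+3.4 = 14.4
E → J → D → B: 1.9+9.8+5.3 = 17
E → F → H → D → B: 0.6+3.7+5.9+5.3 = 15.5
Cheapest is E → J → I → B at 14.4.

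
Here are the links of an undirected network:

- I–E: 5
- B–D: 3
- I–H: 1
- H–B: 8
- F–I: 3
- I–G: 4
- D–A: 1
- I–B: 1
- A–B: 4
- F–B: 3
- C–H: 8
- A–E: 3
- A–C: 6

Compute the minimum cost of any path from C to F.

12

Shortest distances from C:
C: 0
A: 6  (via C)
D: 7  (via A)
H: 8  (via C)
E: 9  (via A)
I: 9  (via H)
B: 10  (via A)
F: 12  (via I)
Shortest route: C–H–I–F = 12.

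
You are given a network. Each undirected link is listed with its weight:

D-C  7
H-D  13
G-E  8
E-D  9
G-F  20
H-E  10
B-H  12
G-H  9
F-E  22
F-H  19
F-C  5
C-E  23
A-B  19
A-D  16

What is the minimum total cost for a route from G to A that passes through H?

Best G to H: G → H costing 9
Shortest H→A: H → D → A = 29
Total via H: 9 + 29 = 38.

38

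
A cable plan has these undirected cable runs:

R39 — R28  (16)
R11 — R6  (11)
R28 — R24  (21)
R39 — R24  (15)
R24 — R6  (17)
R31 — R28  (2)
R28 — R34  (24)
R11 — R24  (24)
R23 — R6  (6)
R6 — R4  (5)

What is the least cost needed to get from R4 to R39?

37

Shortest distances from R4:
R4: 0
R6: 5  (via R4)
R23: 11  (via R6)
R11: 16  (via R6)
R24: 22  (via R6)
R39: 37  (via R24)
Shortest route: R4 → R6 → R24 → R39 = 37.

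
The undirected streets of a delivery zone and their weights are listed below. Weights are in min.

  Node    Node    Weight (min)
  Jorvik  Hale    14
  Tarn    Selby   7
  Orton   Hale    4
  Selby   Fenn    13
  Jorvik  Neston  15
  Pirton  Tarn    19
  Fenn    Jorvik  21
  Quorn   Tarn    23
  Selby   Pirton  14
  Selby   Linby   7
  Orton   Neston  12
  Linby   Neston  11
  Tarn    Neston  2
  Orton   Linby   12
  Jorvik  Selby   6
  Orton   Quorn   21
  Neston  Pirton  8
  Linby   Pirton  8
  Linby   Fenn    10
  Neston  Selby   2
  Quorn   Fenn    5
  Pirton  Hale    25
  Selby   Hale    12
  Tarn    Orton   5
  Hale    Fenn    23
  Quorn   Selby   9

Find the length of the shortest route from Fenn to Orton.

Enumerating some paths:
Fenn–Quorn–Selby–Neston–Tarn–Orton: 5+9+2+2+5 = 23
Fenn–Linby–Orton: 10+12 = 22
Fenn–Selby–Tarn–Orton: 13+7+5 = 25
The minimum is 22 min via Fenn–Linby–Orton.

22 min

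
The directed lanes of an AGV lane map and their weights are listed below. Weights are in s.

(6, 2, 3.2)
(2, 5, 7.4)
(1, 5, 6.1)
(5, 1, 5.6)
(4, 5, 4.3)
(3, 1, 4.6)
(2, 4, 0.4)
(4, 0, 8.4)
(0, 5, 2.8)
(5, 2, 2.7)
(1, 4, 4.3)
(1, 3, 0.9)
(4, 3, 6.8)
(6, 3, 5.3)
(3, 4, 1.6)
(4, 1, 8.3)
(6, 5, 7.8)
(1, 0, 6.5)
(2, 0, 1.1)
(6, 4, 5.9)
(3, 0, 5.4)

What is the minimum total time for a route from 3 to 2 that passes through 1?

Best 3 to 1: 3–1 costing 4.6
Shortest 1→2: 1–5–2 = 8.8
Total via 1: 4.6 + 8.8 = 13.4 s.

13.4 s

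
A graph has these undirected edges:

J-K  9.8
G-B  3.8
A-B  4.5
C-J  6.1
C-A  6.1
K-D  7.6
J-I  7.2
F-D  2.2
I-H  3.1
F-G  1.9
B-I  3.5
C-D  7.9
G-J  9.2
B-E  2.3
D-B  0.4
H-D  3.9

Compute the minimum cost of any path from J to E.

Shortest distances from J:
J: 0
C: 6.1  (via J)
I: 7.2  (via J)
G: 9.2  (via J)
K: 9.8  (via J)
H: 10.3  (via I)
B: 10.7  (via I)
D: 11.1  (via B)
F: 11.1  (via G)
A: 12.2  (via C)
E: 13  (via B)
Shortest route: J–I–B–E = 13.

13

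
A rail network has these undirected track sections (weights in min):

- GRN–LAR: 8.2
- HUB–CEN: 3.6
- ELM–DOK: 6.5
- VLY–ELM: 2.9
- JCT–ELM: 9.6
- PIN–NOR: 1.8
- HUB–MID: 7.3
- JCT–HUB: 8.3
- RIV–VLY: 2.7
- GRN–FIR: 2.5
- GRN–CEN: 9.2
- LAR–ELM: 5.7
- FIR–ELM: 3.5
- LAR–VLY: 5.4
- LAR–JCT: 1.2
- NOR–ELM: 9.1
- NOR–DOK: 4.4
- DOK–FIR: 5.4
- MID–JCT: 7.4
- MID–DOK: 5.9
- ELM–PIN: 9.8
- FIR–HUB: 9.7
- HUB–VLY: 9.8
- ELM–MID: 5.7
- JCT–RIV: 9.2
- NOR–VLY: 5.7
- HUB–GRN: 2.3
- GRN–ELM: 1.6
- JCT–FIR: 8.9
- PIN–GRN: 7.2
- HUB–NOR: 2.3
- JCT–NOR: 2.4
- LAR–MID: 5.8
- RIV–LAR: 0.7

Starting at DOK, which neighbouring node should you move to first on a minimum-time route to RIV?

NOR

Compare a few routes:
DOK–MID–LAR–RIV: 5.9+5.8+0.7 = 12.4
DOK–ELM–VLY–RIV: 6.5+2.9+2.7 = 12.1
DOK–NOR–JCT–LAR–RIV: 4.4+2.4+1.2+0.7 = 8.7
DOK–NOR–VLY–RIV: 4.4+5.7+2.7 = 12.8
Cheapest is DOK–NOR–JCT–LAR–RIV at 8.7 min.
So from DOK the first move is to NOR.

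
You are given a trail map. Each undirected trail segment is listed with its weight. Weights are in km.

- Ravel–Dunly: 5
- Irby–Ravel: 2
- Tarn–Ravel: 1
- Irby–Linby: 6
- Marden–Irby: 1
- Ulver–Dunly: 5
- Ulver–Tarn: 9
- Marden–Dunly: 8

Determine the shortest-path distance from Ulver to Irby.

Candidate routes:
Ulver - Tarn - Ravel - Dunly - Marden - Irby: 9+1+5+8+1 = 24
Ulver - Dunly - Ravel - Irby: 5+5+2 = 12
Ulver - Dunly - Marden - Irby: 5+8+1 = 14
Cheapest is Ulver - Dunly - Ravel - Irby at 12 km.

12 km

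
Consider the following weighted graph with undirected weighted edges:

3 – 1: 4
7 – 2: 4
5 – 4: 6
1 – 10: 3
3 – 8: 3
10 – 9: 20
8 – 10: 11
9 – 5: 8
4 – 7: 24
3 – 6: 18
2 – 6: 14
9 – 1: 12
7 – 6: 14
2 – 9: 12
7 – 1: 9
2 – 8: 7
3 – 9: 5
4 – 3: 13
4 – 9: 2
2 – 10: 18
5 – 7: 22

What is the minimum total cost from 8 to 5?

16

Enumerating some paths:
8–3–4–5: 3+13+6 = 22
8–3–9–5: 3+5+8 = 16
The minimum is 16 via 8–3–9–5.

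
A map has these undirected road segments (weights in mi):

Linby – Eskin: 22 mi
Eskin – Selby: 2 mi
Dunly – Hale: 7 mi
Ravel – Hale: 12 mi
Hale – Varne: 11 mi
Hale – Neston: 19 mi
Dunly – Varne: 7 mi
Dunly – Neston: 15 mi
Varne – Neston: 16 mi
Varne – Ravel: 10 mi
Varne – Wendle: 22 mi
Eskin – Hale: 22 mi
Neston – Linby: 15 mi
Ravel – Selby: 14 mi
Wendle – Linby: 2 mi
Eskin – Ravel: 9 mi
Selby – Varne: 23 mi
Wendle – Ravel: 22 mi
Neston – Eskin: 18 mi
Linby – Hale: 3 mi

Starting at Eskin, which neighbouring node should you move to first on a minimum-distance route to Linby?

Linby

Candidate routes:
Eskin → Ravel → Hale → Linby: 9+12+3 = 24
Eskin → Linby: 22 = 22
Cheapest is Eskin → Linby at 22 mi.
So from Eskin the first move is to Linby.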